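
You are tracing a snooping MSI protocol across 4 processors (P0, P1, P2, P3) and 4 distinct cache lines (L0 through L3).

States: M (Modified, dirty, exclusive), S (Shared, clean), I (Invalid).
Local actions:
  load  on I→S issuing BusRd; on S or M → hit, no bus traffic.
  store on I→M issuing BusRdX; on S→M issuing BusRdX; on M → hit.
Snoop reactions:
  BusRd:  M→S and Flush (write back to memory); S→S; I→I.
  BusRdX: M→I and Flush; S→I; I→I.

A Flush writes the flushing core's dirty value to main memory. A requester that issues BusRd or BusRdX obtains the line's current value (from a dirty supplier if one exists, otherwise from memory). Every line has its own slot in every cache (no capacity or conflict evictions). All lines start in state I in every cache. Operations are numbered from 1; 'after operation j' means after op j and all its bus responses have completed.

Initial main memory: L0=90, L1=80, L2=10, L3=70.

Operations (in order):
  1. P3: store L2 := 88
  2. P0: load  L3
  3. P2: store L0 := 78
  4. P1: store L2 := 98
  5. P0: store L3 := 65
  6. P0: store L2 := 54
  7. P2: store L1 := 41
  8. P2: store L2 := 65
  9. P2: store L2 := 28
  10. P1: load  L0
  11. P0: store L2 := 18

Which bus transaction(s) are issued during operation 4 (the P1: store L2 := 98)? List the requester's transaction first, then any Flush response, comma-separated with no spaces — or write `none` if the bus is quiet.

bus = BusRdX,Flush

[1] P3: store L2 := 88 | P0:I, P1:I, P2:I, P3:M(88) | bus: BusRdX
[2] P0: load  L3 | P0:S(70), P1:I, P2:I, P3:I | bus: BusRd
[3] P2: store L0 := 78 | P0:I, P1:I, P2:M(78), P3:I | bus: BusRdX
[4] P1: store L2 := 98 | P0:I, P1:M(98), P2:I, P3:I | bus: BusRdX,Flush
[5] P0: store L3 := 65 | P0:M(65), P1:I, P2:I, P3:I | bus: BusRdX
[6] P0: store L2 := 54 | P0:M(54), P1:I, P2:I, P3:I | bus: BusRdX,Flush
[7] P2: store L1 := 41 | P0:I, P1:I, P2:M(41), P3:I | bus: BusRdX
[8] P2: store L2 := 65 | P0:I, P1:I, P2:M(65), P3:I | bus: BusRdX,Flush
[9] P2: store L2 := 28 | P0:I, P1:I, P2:M(28), P3:I | bus: none
[10] P1: load  L0 | P0:I, P1:S(78), P2:S(78), P3:I | bus: BusRd,Flush
[11] P0: store L2 := 18 | P0:M(18), P1:I, P2:I, P3:I | bus: BusRdX,Flush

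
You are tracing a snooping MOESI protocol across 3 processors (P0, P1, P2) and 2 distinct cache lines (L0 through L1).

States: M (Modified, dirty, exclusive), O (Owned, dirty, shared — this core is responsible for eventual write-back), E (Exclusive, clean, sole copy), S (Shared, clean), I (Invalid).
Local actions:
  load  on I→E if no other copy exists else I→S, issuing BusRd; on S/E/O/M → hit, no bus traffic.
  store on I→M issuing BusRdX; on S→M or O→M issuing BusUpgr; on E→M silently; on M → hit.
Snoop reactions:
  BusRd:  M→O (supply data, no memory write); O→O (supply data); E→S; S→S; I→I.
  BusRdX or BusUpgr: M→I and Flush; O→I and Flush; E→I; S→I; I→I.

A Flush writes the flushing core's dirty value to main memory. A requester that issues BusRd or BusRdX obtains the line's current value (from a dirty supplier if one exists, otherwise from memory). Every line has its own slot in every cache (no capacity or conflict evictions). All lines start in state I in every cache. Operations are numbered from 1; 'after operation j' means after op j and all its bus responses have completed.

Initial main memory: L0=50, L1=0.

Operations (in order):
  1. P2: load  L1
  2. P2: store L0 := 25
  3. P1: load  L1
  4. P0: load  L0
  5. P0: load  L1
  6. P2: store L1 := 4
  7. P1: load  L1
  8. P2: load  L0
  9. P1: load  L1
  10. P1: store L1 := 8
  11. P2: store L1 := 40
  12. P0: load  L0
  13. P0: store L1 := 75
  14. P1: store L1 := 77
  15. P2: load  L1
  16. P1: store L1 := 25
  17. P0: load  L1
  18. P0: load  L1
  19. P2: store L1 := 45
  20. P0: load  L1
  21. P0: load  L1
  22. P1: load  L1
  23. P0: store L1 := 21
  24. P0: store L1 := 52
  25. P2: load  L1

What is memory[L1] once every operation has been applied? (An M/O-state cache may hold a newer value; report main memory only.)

memory[L1] = 45

step 1: P2: load  L1  ⟶  IIE  (L1)  txn=BusRd  M[L1]=0
step 2: P2: store L0 := 25  ⟶  IIM  (L0)  txn=BusRdX  M[L0]=50
step 3: P1: load  L1  ⟶  ISS  (L1)  txn=BusRd  M[L1]=0
step 4: P0: load  L0  ⟶  SIO  (L0)  txn=BusRd  M[L0]=50
step 5: P0: load  L1  ⟶  SSS  (L1)  txn=BusRd  M[L1]=0
step 6: P2: store L1 := 4  ⟶  IIM  (L1)  txn=BusUpgr  M[L1]=0
step 7: P1: load  L1  ⟶  ISO  (L1)  txn=BusRd  M[L1]=0
step 8: P2: load  L0  ⟶  SIO  (L0)  txn=∅  M[L0]=50
step 9: P1: load  L1  ⟶  ISO  (L1)  txn=∅  M[L1]=0
step 10: P1: store L1 := 8  ⟶  IMI  (L1)  txn=BusUpgr+Flush  M[L1]=4
step 11: P2: store L1 := 40  ⟶  IIM  (L1)  txn=BusRdX+Flush  M[L1]=8
step 12: P0: load  L0  ⟶  SIO  (L0)  txn=∅  M[L0]=50
step 13: P0: store L1 := 75  ⟶  MII  (L1)  txn=BusRdX+Flush  M[L1]=40
step 14: P1: store L1 := 77  ⟶  IMI  (L1)  txn=BusRdX+Flush  M[L1]=75
step 15: P2: load  L1  ⟶  IOS  (L1)  txn=BusRd  M[L1]=75
step 16: P1: store L1 := 25  ⟶  IMI  (L1)  txn=BusUpgr  M[L1]=75
step 17: P0: load  L1  ⟶  SOI  (L1)  txn=BusRd  M[L1]=75
step 18: P0: load  L1  ⟶  SOI  (L1)  txn=∅  M[L1]=75
step 19: P2: store L1 := 45  ⟶  IIM  (L1)  txn=BusRdX+Flush  M[L1]=25
step 20: P0: load  L1  ⟶  SIO  (L1)  txn=BusRd  M[L1]=25
step 21: P0: load  L1  ⟶  SIO  (L1)  txn=∅  M[L1]=25
step 22: P1: load  L1  ⟶  SSO  (L1)  txn=BusRd  M[L1]=25
step 23: P0: store L1 := 21  ⟶  MII  (L1)  txn=BusUpgr+Flush  M[L1]=45
step 24: P0: store L1 := 52  ⟶  MII  (L1)  txn=∅  M[L1]=45
step 25: P2: load  L1  ⟶  OIS  (L1)  txn=BusRd  M[L1]=45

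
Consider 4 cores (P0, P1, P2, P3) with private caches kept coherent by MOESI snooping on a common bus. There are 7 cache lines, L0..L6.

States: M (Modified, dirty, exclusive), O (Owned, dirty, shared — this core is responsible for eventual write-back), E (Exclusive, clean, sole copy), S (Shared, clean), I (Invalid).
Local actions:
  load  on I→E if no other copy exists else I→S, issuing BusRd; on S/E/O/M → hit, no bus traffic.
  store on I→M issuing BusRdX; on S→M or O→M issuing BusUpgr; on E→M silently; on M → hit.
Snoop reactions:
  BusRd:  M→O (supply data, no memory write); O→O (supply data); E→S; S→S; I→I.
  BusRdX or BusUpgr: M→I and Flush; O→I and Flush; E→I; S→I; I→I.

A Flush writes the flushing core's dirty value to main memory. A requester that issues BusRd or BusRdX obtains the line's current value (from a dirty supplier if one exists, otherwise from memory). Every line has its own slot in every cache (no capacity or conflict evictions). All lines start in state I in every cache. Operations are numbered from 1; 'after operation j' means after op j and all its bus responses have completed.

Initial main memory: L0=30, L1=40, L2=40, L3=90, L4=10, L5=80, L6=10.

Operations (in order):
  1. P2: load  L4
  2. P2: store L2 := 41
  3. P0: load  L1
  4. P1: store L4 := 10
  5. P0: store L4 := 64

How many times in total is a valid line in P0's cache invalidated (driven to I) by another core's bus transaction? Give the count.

invalidations = 0

step 1: P2: load  L4  ⟶  IIEI  (L4)  txn=BusRd  M[L4]=10
step 2: P2: store L2 := 41  ⟶  IIMI  (L2)  txn=BusRdX  M[L2]=40
step 3: P0: load  L1  ⟶  EIII  (L1)  txn=BusRd  M[L1]=40
step 4: P1: store L4 := 10  ⟶  IMII  (L4)  txn=BusRdX  M[L4]=10
step 5: P0: store L4 := 64  ⟶  MIII  (L4)  txn=BusRdX+Flush  M[L4]=10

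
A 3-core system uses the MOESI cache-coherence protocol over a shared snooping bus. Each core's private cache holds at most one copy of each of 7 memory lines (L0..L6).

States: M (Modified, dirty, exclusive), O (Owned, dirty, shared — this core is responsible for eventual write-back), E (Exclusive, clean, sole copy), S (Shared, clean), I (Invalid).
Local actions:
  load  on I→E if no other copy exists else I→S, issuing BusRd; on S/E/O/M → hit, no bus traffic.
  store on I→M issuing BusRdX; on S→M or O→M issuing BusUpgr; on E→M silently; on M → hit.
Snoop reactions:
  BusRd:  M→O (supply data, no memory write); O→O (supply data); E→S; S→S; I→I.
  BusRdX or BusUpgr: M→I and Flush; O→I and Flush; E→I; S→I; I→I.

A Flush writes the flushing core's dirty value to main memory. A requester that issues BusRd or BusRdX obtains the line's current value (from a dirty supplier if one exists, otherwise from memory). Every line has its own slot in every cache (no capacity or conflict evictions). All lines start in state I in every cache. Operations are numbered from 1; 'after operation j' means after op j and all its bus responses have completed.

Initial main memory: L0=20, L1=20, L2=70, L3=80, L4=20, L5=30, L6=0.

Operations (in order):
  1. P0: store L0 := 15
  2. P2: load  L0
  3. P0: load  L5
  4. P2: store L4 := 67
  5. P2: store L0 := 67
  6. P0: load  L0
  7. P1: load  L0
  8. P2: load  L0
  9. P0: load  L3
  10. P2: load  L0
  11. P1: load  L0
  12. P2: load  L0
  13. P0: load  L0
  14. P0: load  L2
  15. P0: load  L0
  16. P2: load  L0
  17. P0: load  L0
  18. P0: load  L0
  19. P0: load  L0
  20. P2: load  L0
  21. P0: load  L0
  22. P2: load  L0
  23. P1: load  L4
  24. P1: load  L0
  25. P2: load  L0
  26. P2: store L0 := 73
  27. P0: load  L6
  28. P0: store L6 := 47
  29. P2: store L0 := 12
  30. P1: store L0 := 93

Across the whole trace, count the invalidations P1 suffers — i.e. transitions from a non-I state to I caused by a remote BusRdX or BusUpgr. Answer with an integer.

invalidations = 1

1. P0: store L0 := 15  bus=[BusRdX]  L0: P0=M P1=I P2=I  mem[L0]=20
2. P2: load  L0  bus=[BusRd]  L0: P0=O P1=I P2=S  mem[L0]=20
3. P0: load  L5  bus=[BusRd]  L5: P0=E P1=I P2=I  mem[L5]=30
4. P2: store L4 := 67  bus=[BusRdX]  L4: P0=I P1=I P2=M  mem[L4]=20
5. P2: store L0 := 67  bus=[BusUpgr,Flush]  L0: P0=I P1=I P2=M  mem[L0]=15
6. P0: load  L0  bus=[BusRd]  L0: P0=S P1=I P2=O  mem[L0]=15
7. P1: load  L0  bus=[BusRd]  L0: P0=S P1=S P2=O  mem[L0]=15
8. P2: load  L0  bus=[-]  L0: P0=S P1=S P2=O  mem[L0]=15
9. P0: load  L3  bus=[BusRd]  L3: P0=E P1=I P2=I  mem[L3]=80
10. P2: load  L0  bus=[-]  L0: P0=S P1=S P2=O  mem[L0]=15
11. P1: load  L0  bus=[-]  L0: P0=S P1=S P2=O  mem[L0]=15
12. P2: load  L0  bus=[-]  L0: P0=S P1=S P2=O  mem[L0]=15
13. P0: load  L0  bus=[-]  L0: P0=S P1=S P2=O  mem[L0]=15
14. P0: load  L2  bus=[BusRd]  L2: P0=E P1=I P2=I  mem[L2]=70
15. P0: load  L0  bus=[-]  L0: P0=S P1=S P2=O  mem[L0]=15
16. P2: load  L0  bus=[-]  L0: P0=S P1=S P2=O  mem[L0]=15
17. P0: load  L0  bus=[-]  L0: P0=S P1=S P2=O  mem[L0]=15
18. P0: load  L0  bus=[-]  L0: P0=S P1=S P2=O  mem[L0]=15
19. P0: load  L0  bus=[-]  L0: P0=S P1=S P2=O  mem[L0]=15
20. P2: load  L0  bus=[-]  L0: P0=S P1=S P2=O  mem[L0]=15
21. P0: load  L0  bus=[-]  L0: P0=S P1=S P2=O  mem[L0]=15
22. P2: load  L0  bus=[-]  L0: P0=S P1=S P2=O  mem[L0]=15
23. P1: load  L4  bus=[BusRd]  L4: P0=I P1=S P2=O  mem[L4]=20
24. P1: load  L0  bus=[-]  L0: P0=S P1=S P2=O  mem[L0]=15
25. P2: load  L0  bus=[-]  L0: P0=S P1=S P2=O  mem[L0]=15
26. P2: store L0 := 73  bus=[BusUpgr]  L0: P0=I P1=I P2=M  mem[L0]=15
27. P0: load  L6  bus=[BusRd]  L6: P0=E P1=I P2=I  mem[L6]=0
28. P0: store L6 := 47  bus=[-]  L6: P0=M P1=I P2=I  mem[L6]=0
29. P2: store L0 := 12  bus=[-]  L0: P0=I P1=I P2=M  mem[L0]=15
30. P1: store L0 := 93  bus=[BusRdX,Flush]  L0: P0=I P1=M P2=I  mem[L0]=12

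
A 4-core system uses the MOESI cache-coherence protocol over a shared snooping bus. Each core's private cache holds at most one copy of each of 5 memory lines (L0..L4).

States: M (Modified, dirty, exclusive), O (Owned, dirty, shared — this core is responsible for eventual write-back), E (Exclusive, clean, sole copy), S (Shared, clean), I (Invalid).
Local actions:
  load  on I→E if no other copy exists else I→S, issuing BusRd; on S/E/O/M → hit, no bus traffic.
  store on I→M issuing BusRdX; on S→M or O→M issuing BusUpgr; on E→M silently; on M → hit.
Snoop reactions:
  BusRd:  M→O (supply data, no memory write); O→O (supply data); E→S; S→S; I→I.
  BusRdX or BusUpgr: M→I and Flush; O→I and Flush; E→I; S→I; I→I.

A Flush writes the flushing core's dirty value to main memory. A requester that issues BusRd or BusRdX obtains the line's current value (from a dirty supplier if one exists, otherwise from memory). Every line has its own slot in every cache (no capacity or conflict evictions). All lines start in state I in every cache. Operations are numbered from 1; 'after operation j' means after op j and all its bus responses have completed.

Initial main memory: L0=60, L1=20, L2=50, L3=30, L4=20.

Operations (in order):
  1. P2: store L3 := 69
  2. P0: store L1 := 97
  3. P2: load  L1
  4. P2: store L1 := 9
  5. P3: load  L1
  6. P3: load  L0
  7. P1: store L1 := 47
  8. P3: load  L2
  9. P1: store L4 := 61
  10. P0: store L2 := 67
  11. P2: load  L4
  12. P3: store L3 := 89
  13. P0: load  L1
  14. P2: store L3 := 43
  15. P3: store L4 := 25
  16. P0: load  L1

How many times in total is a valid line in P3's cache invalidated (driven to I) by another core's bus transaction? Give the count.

1. P2: store L3 := 69  bus=[BusRdX]  L3: P0=I P1=I P2=M P3=I  mem[L3]=30
2. P0: store L1 := 97  bus=[BusRdX]  L1: P0=M P1=I P2=I P3=I  mem[L1]=20
3. P2: load  L1  bus=[BusRd]  L1: P0=O P1=I P2=S P3=I  mem[L1]=20
4. P2: store L1 := 9  bus=[BusUpgr,Flush]  L1: P0=I P1=I P2=M P3=I  mem[L1]=97
5. P3: load  L1  bus=[BusRd]  L1: P0=I P1=I P2=O P3=S  mem[L1]=97
6. P3: load  L0  bus=[BusRd]  L0: P0=I P1=I P2=I P3=E  mem[L0]=60
7. P1: store L1 := 47  bus=[BusRdX,Flush]  L1: P0=I P1=M P2=I P3=I  mem[L1]=9
8. P3: load  L2  bus=[BusRd]  L2: P0=I P1=I P2=I P3=E  mem[L2]=50
9. P1: store L4 := 61  bus=[BusRdX]  L4: P0=I P1=M P2=I P3=I  mem[L4]=20
10. P0: store L2 := 67  bus=[BusRdX]  L2: P0=M P1=I P2=I P3=I  mem[L2]=50
11. P2: load  L4  bus=[BusRd]  L4: P0=I P1=O P2=S P3=I  mem[L4]=20
12. P3: store L3 := 89  bus=[BusRdX,Flush]  L3: P0=I P1=I P2=I P3=M  mem[L3]=69
13. P0: load  L1  bus=[BusRd]  L1: P0=S P1=O P2=I P3=I  mem[L1]=9
14. P2: store L3 := 43  bus=[BusRdX,Flush]  L3: P0=I P1=I P2=M P3=I  mem[L3]=89
15. P3: store L4 := 25  bus=[BusRdX,Flush]  L4: P0=I P1=I P2=I P3=M  mem[L4]=61
16. P0: load  L1  bus=[-]  L1: P0=S P1=O P2=I P3=I  mem[L1]=9

invalidations = 3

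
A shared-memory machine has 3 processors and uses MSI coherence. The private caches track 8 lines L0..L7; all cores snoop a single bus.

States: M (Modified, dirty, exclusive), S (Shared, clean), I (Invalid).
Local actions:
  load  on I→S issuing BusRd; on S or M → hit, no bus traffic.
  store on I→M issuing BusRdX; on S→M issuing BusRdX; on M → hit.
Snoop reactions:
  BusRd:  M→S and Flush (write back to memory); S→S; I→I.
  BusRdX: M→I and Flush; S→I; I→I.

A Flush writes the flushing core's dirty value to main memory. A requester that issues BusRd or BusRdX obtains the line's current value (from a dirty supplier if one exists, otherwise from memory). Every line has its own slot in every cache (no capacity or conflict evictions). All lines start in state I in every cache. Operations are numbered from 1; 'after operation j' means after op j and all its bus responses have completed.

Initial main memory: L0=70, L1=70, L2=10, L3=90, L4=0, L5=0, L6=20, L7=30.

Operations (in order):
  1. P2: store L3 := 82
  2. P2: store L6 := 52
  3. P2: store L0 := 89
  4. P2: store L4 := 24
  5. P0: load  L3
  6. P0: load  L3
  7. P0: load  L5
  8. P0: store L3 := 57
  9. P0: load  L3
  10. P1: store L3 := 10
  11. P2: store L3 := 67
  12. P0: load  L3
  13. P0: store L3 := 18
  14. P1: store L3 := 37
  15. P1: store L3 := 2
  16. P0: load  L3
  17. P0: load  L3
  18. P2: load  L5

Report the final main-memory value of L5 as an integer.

step 1: P2: store L3 := 82  ⟶  IIM  (L3)  txn=BusRdX  M[L3]=90
step 2: P2: store L6 := 52  ⟶  IIM  (L6)  txn=BusRdX  M[L6]=20
step 3: P2: store L0 := 89  ⟶  IIM  (L0)  txn=BusRdX  M[L0]=70
step 4: P2: store L4 := 24  ⟶  IIM  (L4)  txn=BusRdX  M[L4]=0
step 5: P0: load  L3  ⟶  SIS  (L3)  txn=BusRd+Flush  M[L3]=82
step 6: P0: load  L3  ⟶  SIS  (L3)  txn=∅  M[L3]=82
step 7: P0: load  L5  ⟶  SII  (L5)  txn=BusRd  M[L5]=0
step 8: P0: store L3 := 57  ⟶  MII  (L3)  txn=BusRdX  M[L3]=82
step 9: P0: load  L3  ⟶  MII  (L3)  txn=∅  M[L3]=82
step 10: P1: store L3 := 10  ⟶  IMI  (L3)  txn=BusRdX+Flush  M[L3]=57
step 11: P2: store L3 := 67  ⟶  IIM  (L3)  txn=BusRdX+Flush  M[L3]=10
step 12: P0: load  L3  ⟶  SIS  (L3)  txn=BusRd+Flush  M[L3]=67
step 13: P0: store L3 := 18  ⟶  MII  (L3)  txn=BusRdX  M[L3]=67
step 14: P1: store L3 := 37  ⟶  IMI  (L3)  txn=BusRdX+Flush  M[L3]=18
step 15: P1: store L3 := 2  ⟶  IMI  (L3)  txn=∅  M[L3]=18
step 16: P0: load  L3  ⟶  SSI  (L3)  txn=BusRd+Flush  M[L3]=2
step 17: P0: load  L3  ⟶  SSI  (L3)  txn=∅  M[L3]=2
step 18: P2: load  L5  ⟶  SIS  (L5)  txn=BusRd  M[L5]=0

memory[L5] = 0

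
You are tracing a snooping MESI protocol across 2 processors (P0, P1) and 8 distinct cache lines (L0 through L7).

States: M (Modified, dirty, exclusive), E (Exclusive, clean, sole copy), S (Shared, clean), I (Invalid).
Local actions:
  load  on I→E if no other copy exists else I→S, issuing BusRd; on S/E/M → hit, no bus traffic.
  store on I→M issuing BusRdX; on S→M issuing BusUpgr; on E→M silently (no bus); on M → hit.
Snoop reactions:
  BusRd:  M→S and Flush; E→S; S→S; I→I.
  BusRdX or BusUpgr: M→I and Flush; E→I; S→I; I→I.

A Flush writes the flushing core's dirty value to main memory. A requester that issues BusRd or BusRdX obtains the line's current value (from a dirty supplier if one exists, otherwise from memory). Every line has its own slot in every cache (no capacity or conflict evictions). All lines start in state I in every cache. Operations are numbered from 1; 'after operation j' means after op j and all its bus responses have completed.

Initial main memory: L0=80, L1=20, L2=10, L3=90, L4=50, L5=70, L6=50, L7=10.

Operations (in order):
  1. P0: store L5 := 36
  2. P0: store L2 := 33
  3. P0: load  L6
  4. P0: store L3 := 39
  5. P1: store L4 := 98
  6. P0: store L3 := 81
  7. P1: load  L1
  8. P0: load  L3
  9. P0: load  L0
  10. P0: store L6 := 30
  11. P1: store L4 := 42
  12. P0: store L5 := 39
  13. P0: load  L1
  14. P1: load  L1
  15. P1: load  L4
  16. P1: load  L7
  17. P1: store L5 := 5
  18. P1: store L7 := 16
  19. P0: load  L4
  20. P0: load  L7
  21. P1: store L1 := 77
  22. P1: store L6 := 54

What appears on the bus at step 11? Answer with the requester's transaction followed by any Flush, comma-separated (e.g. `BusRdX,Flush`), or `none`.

bus = none

[1] P0: store L5 := 36 | P0:M(36), P1:I | bus: BusRdX
[2] P0: store L2 := 33 | P0:M(33), P1:I | bus: BusRdX
[3] P0: load  L6 | P0:E(50), P1:I | bus: BusRd
[4] P0: store L3 := 39 | P0:M(39), P1:I | bus: BusRdX
[5] P1: store L4 := 98 | P0:I, P1:M(98) | bus: BusRdX
[6] P0: store L3 := 81 | P0:M(81), P1:I | bus: none
[7] P1: load  L1 | P0:I, P1:E(20) | bus: BusRd
[8] P0: load  L3 | P0:M(81), P1:I | bus: none
[9] P0: load  L0 | P0:E(80), P1:I | bus: BusRd
[10] P0: store L6 := 30 | P0:M(30), P1:I | bus: none
[11] P1: store L4 := 42 | P0:I, P1:M(42) | bus: none
[12] P0: store L5 := 39 | P0:M(39), P1:I | bus: none
[13] P0: load  L1 | P0:S(20), P1:S(20) | bus: BusRd
[14] P1: load  L1 | P0:S(20), P1:S(20) | bus: none
[15] P1: load  L4 | P0:I, P1:M(42) | bus: none
[16] P1: load  L7 | P0:I, P1:E(10) | bus: BusRd
[17] P1: store L5 := 5 | P0:I, P1:M(5) | bus: BusRdX,Flush
[18] P1: store L7 := 16 | P0:I, P1:M(16) | bus: none
[19] P0: load  L4 | P0:S(42), P1:S(42) | bus: BusRd,Flush
[20] P0: load  L7 | P0:S(16), P1:S(16) | bus: BusRd,Flush
[21] P1: store L1 := 77 | P0:I, P1:M(77) | bus: BusUpgr
[22] P1: store L6 := 54 | P0:I, P1:M(54) | bus: BusRdX,Flush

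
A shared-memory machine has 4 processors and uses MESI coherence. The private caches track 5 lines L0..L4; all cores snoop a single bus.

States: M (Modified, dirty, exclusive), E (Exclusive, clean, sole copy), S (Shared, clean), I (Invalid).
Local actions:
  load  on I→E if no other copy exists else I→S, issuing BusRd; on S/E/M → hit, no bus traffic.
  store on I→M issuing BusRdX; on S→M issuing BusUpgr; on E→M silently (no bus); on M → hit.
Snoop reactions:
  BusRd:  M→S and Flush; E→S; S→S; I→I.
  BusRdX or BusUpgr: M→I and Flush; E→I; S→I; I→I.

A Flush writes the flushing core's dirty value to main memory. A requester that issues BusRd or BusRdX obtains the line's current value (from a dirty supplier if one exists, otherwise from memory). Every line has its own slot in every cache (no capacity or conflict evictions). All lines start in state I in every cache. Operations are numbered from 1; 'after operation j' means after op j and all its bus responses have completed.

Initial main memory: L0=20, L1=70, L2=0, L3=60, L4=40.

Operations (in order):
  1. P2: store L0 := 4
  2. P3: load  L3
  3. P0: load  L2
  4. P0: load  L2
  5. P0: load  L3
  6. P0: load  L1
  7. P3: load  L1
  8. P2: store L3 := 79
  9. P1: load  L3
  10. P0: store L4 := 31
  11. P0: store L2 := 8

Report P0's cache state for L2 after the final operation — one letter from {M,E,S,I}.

state = M

[1] P2: store L0 := 4 | P0:I, P1:I, P2:M(4), P3:I | bus: BusRdX
[2] P3: load  L3 | P0:I, P1:I, P2:I, P3:E(60) | bus: BusRd
[3] P0: load  L2 | P0:E(0), P1:I, P2:I, P3:I | bus: BusRd
[4] P0: load  L2 | P0:E(0), P1:I, P2:I, P3:I | bus: none
[5] P0: load  L3 | P0:S(60), P1:I, P2:I, P3:S(60) | bus: BusRd
[6] P0: load  L1 | P0:E(70), P1:I, P2:I, P3:I | bus: BusRd
[7] P3: load  L1 | P0:S(70), P1:I, P2:I, P3:S(70) | bus: BusRd
[8] P2: store L3 := 79 | P0:I, P1:I, P2:M(79), P3:I | bus: BusRdX
[9] P1: load  L3 | P0:I, P1:S(79), P2:S(79), P3:I | bus: BusRd,Flush
[10] P0: store L4 := 31 | P0:M(31), P1:I, P2:I, P3:I | bus: BusRdX
[11] P0: store L2 := 8 | P0:M(8), P1:I, P2:I, P3:I | bus: none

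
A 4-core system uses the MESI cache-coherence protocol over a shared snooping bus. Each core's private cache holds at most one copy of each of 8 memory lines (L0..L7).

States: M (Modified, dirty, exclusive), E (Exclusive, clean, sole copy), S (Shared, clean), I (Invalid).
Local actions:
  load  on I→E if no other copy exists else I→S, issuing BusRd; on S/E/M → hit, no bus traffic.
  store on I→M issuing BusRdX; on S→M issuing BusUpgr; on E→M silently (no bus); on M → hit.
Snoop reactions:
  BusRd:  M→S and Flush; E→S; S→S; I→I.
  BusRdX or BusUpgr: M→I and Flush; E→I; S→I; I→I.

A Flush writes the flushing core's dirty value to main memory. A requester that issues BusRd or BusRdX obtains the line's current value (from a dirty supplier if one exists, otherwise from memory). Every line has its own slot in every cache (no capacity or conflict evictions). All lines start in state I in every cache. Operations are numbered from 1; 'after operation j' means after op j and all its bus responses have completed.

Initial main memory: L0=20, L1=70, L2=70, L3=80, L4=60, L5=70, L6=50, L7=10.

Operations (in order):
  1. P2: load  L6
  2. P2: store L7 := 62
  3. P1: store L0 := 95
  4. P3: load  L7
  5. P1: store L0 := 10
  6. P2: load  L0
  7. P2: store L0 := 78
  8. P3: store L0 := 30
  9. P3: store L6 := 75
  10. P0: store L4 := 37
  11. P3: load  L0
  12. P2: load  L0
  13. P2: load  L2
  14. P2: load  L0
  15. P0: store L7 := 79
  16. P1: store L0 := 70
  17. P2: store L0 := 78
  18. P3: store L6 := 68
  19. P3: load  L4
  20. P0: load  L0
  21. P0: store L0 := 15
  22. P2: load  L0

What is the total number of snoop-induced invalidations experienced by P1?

invalidations = 2

step 1: P2: load  L6  ⟶  IIEI  (L6)  txn=BusRd  M[L6]=50
step 2: P2: store L7 := 62  ⟶  IIMI  (L7)  txn=BusRdX  M[L7]=10
step 3: P1: store L0 := 95  ⟶  IMII  (L0)  txn=BusRdX  M[L0]=20
step 4: P3: load  L7  ⟶  IISS  (L7)  txn=BusRd+Flush  M[L7]=62
step 5: P1: store L0 := 10  ⟶  IMII  (L0)  txn=∅  M[L0]=20
step 6: P2: load  L0  ⟶  ISSI  (L0)  txn=BusRd+Flush  M[L0]=10
step 7: P2: store L0 := 78  ⟶  IIMI  (L0)  txn=BusUpgr  M[L0]=10
step 8: P3: store L0 := 30  ⟶  IIIM  (L0)  txn=BusRdX+Flush  M[L0]=78
step 9: P3: store L6 := 75  ⟶  IIIM  (L6)  txn=BusRdX  M[L6]=50
step 10: P0: store L4 := 37  ⟶  MIII  (L4)  txn=BusRdX  M[L4]=60
step 11: P3: load  L0  ⟶  IIIM  (L0)  txn=∅  M[L0]=78
step 12: P2: load  L0  ⟶  IISS  (L0)  txn=BusRd+Flush  M[L0]=30
step 13: P2: load  L2  ⟶  IIEI  (L2)  txn=BusRd  M[L2]=70
step 14: P2: load  L0  ⟶  IISS  (L0)  txn=∅  M[L0]=30
step 15: P0: store L7 := 79  ⟶  MIII  (L7)  txn=BusRdX  M[L7]=62
step 16: P1: store L0 := 70  ⟶  IMII  (L0)  txn=BusRdX  M[L0]=30
step 17: P2: store L0 := 78  ⟶  IIMI  (L0)  txn=BusRdX+Flush  M[L0]=70
step 18: P3: store L6 := 68  ⟶  IIIM  (L6)  txn=∅  M[L6]=50
step 19: P3: load  L4  ⟶  SIIS  (L4)  txn=BusRd+Flush  M[L4]=37
step 20: P0: load  L0  ⟶  SISI  (L0)  txn=BusRd+Flush  M[L0]=78
step 21: P0: store L0 := 15  ⟶  MIII  (L0)  txn=BusUpgr  M[L0]=78
step 22: P2: load  L0  ⟶  SISI  (L0)  txn=BusRd+Flush  M[L0]=15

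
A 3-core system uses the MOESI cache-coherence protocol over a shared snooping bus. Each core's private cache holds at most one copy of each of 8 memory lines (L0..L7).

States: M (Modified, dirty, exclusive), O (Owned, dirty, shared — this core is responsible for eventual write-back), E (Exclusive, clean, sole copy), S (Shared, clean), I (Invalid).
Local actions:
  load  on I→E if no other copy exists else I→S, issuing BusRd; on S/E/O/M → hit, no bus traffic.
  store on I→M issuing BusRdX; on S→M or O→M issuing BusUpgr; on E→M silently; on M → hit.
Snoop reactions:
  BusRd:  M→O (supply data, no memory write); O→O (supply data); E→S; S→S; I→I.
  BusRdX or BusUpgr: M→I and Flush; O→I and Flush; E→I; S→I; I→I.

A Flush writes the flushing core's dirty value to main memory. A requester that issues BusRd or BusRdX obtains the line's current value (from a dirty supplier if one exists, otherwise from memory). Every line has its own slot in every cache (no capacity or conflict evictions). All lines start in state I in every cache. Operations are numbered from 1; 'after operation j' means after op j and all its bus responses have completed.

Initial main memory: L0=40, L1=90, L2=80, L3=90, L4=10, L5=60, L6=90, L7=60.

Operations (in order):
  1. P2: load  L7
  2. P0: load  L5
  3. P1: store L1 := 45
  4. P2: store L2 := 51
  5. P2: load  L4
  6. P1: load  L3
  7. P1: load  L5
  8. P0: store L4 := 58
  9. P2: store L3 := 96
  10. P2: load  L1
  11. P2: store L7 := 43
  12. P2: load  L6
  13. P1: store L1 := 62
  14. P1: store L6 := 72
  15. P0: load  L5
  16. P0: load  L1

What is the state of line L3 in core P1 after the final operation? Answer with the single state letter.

state = I

  op1 P2: load  L7 → I/I/E on L7; bus BusRd; mem=60
  op2 P0: load  L5 → E/I/I on L5; bus BusRd; mem=60
  op3 P1: store L1 := 45 → I/M/I on L1; bus BusRdX; mem=90
  op4 P2: store L2 := 51 → I/I/M on L2; bus BusRdX; mem=80
  op5 P2: load  L4 → I/I/E on L4; bus BusRd; mem=10
  op6 P1: load  L3 → I/E/I on L3; bus BusRd; mem=90
  op7 P1: load  L5 → S/S/I on L5; bus BusRd; mem=60
  op8 P0: store L4 := 58 → M/I/I on L4; bus BusRdX; mem=10
  op9 P2: store L3 := 96 → I/I/M on L3; bus BusRdX; mem=90
  op10 P2: load  L1 → I/O/S on L1; bus BusRd; mem=90
  op11 P2: store L7 := 43 → I/I/M on L7; bus (none); mem=60
  op12 P2: load  L6 → I/I/E on L6; bus BusRd; mem=90
  op13 P1: store L1 := 62 → I/M/I on L1; bus BusUpgr; mem=90
  op14 P1: store L6 := 72 → I/M/I on L6; bus BusRdX; mem=90
  op15 P0: load  L5 → S/S/I on L5; bus (none); mem=60
  op16 P0: load  L1 → S/O/I on L1; bus BusRd; mem=90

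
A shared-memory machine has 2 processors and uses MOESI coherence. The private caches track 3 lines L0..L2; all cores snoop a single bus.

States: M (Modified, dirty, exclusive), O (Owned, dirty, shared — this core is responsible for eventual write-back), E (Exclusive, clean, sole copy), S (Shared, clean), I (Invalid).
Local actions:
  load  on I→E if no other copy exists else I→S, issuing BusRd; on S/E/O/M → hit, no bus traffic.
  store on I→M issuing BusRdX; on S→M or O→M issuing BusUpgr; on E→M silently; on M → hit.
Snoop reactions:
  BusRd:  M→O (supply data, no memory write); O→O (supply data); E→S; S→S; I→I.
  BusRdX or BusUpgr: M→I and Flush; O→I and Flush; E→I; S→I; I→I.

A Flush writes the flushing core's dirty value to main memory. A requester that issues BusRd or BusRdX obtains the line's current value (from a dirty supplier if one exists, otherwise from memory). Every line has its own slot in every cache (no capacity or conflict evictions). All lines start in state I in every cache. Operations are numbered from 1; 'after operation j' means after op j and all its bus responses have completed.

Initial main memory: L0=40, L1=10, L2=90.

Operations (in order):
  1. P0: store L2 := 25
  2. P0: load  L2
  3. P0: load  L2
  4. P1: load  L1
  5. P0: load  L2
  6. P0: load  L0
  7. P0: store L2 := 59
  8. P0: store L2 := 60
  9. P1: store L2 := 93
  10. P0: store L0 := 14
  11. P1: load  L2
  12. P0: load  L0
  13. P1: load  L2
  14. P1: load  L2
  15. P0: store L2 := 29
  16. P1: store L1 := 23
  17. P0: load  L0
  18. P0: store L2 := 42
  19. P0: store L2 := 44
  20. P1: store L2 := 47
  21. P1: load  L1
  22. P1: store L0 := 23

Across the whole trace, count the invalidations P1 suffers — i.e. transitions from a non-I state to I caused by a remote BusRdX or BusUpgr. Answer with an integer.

[1] P0: store L2 := 25 | P0:M(25), P1:I | bus: BusRdX
[2] P0: load  L2 | P0:M(25), P1:I | bus: none
[3] P0: load  L2 | P0:M(25), P1:I | bus: none
[4] P1: load  L1 | P0:I, P1:E(10) | bus: BusRd
[5] P0: load  L2 | P0:M(25), P1:I | bus: none
[6] P0: load  L0 | P0:E(40), P1:I | bus: BusRd
[7] P0: store L2 := 59 | P0:M(59), P1:I | bus: none
[8] P0: store L2 := 60 | P0:M(60), P1:I | bus: none
[9] P1: store L2 := 93 | P0:I, P1:M(93) | bus: BusRdX,Flush
[10] P0: store L0 := 14 | P0:M(14), P1:I | bus: none
[11] P1: load  L2 | P0:I, P1:M(93) | bus: none
[12] P0: load  L0 | P0:M(14), P1:I | bus: none
[13] P1: load  L2 | P0:I, P1:M(93) | bus: none
[14] P1: load  L2 | P0:I, P1:M(93) | bus: none
[15] P0: store L2 := 29 | P0:M(29), P1:I | bus: BusRdX,Flush
[16] P1: store L1 := 23 | P0:I, P1:M(23) | bus: none
[17] P0: load  L0 | P0:M(14), P1:I | bus: none
[18] P0: store L2 := 42 | P0:M(42), P1:I | bus: none
[19] P0: store L2 := 44 | P0:M(44), P1:I | bus: none
[20] P1: store L2 := 47 | P0:I, P1:M(47) | bus: BusRdX,Flush
[21] P1: load  L1 | P0:I, P1:M(23) | bus: none
[22] P1: store L0 := 23 | P0:I, P1:M(23) | bus: BusRdX,Flush

invalidations = 1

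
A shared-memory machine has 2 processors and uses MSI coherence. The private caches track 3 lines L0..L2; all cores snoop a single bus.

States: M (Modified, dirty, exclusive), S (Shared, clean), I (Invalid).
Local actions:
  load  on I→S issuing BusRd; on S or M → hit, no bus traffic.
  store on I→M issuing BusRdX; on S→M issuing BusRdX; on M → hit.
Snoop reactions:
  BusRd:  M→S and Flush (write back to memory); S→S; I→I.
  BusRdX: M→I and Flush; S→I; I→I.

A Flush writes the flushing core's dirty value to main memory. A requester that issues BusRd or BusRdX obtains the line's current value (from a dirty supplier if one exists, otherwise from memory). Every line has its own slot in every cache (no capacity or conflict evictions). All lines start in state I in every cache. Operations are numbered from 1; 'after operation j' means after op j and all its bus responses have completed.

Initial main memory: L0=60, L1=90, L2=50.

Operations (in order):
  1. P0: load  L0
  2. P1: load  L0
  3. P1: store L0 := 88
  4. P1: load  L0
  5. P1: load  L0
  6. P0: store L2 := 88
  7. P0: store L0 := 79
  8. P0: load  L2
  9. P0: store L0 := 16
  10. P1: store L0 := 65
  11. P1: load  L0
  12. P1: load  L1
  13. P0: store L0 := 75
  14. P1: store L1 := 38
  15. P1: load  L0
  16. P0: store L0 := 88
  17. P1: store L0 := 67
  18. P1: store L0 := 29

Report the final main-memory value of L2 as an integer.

memory[L2] = 50

step 1: P0: load  L0  ⟶  SI  (L0)  txn=BusRd  M[L0]=60
step 2: P1: load  L0  ⟶  SS  (L0)  txn=BusRd  M[L0]=60
step 3: P1: store L0 := 88  ⟶  IM  (L0)  txn=BusRdX  M[L0]=60
step 4: P1: load  L0  ⟶  IM  (L0)  txn=∅  M[L0]=60
step 5: P1: load  L0  ⟶  IM  (L0)  txn=∅  M[L0]=60
step 6: P0: store L2 := 88  ⟶  MI  (L2)  txn=BusRdX  M[L2]=50
step 7: P0: store L0 := 79  ⟶  MI  (L0)  txn=BusRdX+Flush  M[L0]=88
step 8: P0: load  L2  ⟶  MI  (L2)  txn=∅  M[L2]=50
step 9: P0: store L0 := 16  ⟶  MI  (L0)  txn=∅  M[L0]=88
step 10: P1: store L0 := 65  ⟶  IM  (L0)  txn=BusRdX+Flush  M[L0]=16
step 11: P1: load  L0  ⟶  IM  (L0)  txn=∅  M[L0]=16
step 12: P1: load  L1  ⟶  IS  (L1)  txn=BusRd  M[L1]=90
step 13: P0: store L0 := 75  ⟶  MI  (L0)  txn=BusRdX+Flush  M[L0]=65
step 14: P1: store L1 := 38  ⟶  IM  (L1)  txn=BusRdX  M[L1]=90
step 15: P1: load  L0  ⟶  SS  (L0)  txn=BusRd+Flush  M[L0]=75
step 16: P0: store L0 := 88  ⟶  MI  (L0)  txn=BusRdX  M[L0]=75
step 17: P1: store L0 := 67  ⟶  IM  (L0)  txn=BusRdX+Flush  M[L0]=88
step 18: P1: store L0 := 29  ⟶  IM  (L0)  txn=∅  M[L0]=88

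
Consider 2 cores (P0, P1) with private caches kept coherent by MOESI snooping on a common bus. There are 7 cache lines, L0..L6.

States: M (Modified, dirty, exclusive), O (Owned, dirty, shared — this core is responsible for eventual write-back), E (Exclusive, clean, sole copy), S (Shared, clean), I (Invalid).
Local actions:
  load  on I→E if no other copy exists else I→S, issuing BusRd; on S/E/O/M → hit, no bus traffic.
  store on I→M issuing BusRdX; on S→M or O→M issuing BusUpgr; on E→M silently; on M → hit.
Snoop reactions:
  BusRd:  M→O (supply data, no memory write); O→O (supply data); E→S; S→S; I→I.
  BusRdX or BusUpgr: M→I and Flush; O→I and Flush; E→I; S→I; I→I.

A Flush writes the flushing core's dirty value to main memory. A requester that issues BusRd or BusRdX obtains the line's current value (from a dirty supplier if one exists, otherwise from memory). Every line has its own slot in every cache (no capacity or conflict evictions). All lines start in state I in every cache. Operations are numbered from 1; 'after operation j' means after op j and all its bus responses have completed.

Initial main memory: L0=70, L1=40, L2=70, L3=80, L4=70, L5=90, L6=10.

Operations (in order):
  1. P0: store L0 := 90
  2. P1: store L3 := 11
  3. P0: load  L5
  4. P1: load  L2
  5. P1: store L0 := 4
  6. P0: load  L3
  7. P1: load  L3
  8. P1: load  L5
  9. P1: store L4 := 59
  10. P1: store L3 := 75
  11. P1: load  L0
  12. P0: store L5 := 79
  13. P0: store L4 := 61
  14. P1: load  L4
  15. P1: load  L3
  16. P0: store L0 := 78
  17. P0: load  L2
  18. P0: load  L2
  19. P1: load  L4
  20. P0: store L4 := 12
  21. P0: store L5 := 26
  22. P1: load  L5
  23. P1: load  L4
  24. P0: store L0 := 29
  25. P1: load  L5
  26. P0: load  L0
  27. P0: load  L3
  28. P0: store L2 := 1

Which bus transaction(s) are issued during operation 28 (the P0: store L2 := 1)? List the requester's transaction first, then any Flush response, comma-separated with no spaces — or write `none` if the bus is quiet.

bus = BusUpgr

step 1: P0: store L0 := 90  ⟶  MI  (L0)  txn=BusRdX  M[L0]=70
step 2: P1: store L3 := 11  ⟶  IM  (L3)  txn=BusRdX  M[L3]=80
step 3: P0: load  L5  ⟶  EI  (L5)  txn=BusRd  M[L5]=90
step 4: P1: load  L2  ⟶  IE  (L2)  txn=BusRd  M[L2]=70
step 5: P1: store L0 := 4  ⟶  IM  (L0)  txn=BusRdX+Flush  M[L0]=90
step 6: P0: load  L3  ⟶  SO  (L3)  txn=BusRd  M[L3]=80
step 7: P1: load  L3  ⟶  SO  (L3)  txn=∅  M[L3]=80
step 8: P1: load  L5  ⟶  SS  (L5)  txn=BusRd  M[L5]=90
step 9: P1: store L4 := 59  ⟶  IM  (L4)  txn=BusRdX  M[L4]=70
step 10: P1: store L3 := 75  ⟶  IM  (L3)  txn=BusUpgr  M[L3]=80
step 11: P1: load  L0  ⟶  IM  (L0)  txn=∅  M[L0]=90
step 12: P0: store L5 := 79  ⟶  MI  (L5)  txn=BusUpgr  M[L5]=90
step 13: P0: store L4 := 61  ⟶  MI  (L4)  txn=BusRdX+Flush  M[L4]=59
step 14: P1: load  L4  ⟶  OS  (L4)  txn=BusRd  M[L4]=59
step 15: P1: load  L3  ⟶  IM  (L3)  txn=∅  M[L3]=80
step 16: P0: store L0 := 78  ⟶  MI  (L0)  txn=BusRdX+Flush  M[L0]=4
step 17: P0: load  L2  ⟶  SS  (L2)  txn=BusRd  M[L2]=70
step 18: P0: load  L2  ⟶  SS  (L2)  txn=∅  M[L2]=70
step 19: P1: load  L4  ⟶  OS  (L4)  txn=∅  M[L4]=59
step 20: P0: store L4 := 12  ⟶  MI  (L4)  txn=BusUpgr  M[L4]=59
step 21: P0: store L5 := 26  ⟶  MI  (L5)  txn=∅  M[L5]=90
step 22: P1: load  L5  ⟶  OS  (L5)  txn=BusRd  M[L5]=90
step 23: P1: load  L4  ⟶  OS  (L4)  txn=BusRd  M[L4]=59
step 24: P0: store L0 := 29  ⟶  MI  (L0)  txn=∅  M[L0]=4
step 25: P1: load  L5  ⟶  OS  (L5)  txn=∅  M[L5]=90
step 26: P0: load  L0  ⟶  MI  (L0)  txn=∅  M[L0]=4
step 27: P0: load  L3  ⟶  SO  (L3)  txn=BusRd  M[L3]=80
step 28: P0: store L2 := 1  ⟶  MI  (L2)  txn=BusUpgr  M[L2]=70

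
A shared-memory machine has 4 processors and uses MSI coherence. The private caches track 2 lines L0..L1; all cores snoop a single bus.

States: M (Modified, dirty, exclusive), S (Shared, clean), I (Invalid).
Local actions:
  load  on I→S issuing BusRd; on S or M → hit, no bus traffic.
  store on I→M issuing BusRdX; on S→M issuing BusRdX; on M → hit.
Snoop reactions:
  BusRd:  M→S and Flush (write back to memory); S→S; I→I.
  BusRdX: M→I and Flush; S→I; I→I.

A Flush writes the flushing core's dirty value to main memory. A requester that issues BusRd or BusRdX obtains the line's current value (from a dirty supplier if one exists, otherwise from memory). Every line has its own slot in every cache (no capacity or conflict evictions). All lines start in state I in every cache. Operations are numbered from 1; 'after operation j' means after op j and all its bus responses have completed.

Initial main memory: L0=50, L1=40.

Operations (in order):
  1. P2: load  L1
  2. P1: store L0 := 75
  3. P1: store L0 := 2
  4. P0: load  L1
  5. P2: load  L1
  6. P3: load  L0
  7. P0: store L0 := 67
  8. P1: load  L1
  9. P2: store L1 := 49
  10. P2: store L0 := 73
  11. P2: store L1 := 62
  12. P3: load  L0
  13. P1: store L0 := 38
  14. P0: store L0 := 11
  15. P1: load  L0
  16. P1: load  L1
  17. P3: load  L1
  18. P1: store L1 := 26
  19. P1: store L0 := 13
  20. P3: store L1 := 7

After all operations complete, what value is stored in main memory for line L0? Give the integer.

memory[L0] = 11

  op1 P2: load  L1 → I/I/S/I on L1; bus BusRd; mem=40
  op2 P1: store L0 := 75 → I/M/I/I on L0; bus BusRdX; mem=50
  op3 P1: store L0 := 2 → I/M/I/I on L0; bus (none); mem=50
  op4 P0: load  L1 → S/I/S/I on L1; bus BusRd; mem=40
  op5 P2: load  L1 → S/I/S/I on L1; bus (none); mem=40
  op6 P3: load  L0 → I/S/I/S on L0; bus BusRd Flush; mem=2
  op7 P0: store L0 := 67 → M/I/I/I on L0; bus BusRdX; mem=2
  op8 P1: load  L1 → S/S/S/I on L1; bus BusRd; mem=40
  op9 P2: store L1 := 49 → I/I/M/I on L1; bus BusRdX; mem=40
  op10 P2: store L0 := 73 → I/I/M/I on L0; bus BusRdX Flush; mem=67
  op11 P2: store L1 := 62 → I/I/M/I on L1; bus (none); mem=40
  op12 P3: load  L0 → I/I/S/S on L0; bus BusRd Flush; mem=73
  op13 P1: store L0 := 38 → I/M/I/I on L0; bus BusRdX; mem=73
  op14 P0: store L0 := 11 → M/I/I/I on L0; bus BusRdX Flush; mem=38
  op15 P1: load  L0 → S/S/I/I on L0; bus BusRd Flush; mem=11
  op16 P1: load  L1 → I/S/S/I on L1; bus BusRd Flush; mem=62
  op17 P3: load  L1 → I/S/S/S on L1; bus BusRd; mem=62
  op18 P1: store L1 := 26 → I/M/I/I on L1; bus BusRdX; mem=62
  op19 P1: store L0 := 13 → I/M/I/I on L0; bus BusRdX; mem=11
  op20 P3: store L1 := 7 → I/I/I/M on L1; bus BusRdX Flush; mem=26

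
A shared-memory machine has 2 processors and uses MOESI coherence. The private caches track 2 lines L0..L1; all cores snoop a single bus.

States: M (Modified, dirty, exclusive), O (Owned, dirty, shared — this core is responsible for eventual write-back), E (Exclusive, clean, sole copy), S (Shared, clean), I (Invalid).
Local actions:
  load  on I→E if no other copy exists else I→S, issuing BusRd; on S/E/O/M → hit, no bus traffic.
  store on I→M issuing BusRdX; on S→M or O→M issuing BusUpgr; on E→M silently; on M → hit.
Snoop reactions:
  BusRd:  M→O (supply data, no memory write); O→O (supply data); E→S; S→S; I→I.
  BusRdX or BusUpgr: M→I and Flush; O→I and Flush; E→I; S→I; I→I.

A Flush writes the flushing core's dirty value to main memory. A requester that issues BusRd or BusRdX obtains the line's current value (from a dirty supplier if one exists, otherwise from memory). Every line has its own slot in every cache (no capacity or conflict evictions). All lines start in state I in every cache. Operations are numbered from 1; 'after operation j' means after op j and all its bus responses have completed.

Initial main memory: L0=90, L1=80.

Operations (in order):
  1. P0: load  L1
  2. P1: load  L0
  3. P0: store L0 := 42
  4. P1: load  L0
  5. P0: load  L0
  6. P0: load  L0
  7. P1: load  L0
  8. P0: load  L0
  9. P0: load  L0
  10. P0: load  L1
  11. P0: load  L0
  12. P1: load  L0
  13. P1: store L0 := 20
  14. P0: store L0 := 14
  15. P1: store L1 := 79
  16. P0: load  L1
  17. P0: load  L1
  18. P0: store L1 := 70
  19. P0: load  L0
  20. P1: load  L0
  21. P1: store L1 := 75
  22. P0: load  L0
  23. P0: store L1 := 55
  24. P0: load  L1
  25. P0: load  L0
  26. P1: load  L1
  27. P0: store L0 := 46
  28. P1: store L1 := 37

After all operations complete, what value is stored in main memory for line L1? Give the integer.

[1] P0: load  L1 | P0:E(80), P1:I | bus: BusRd
[2] P1: load  L0 | P0:I, P1:E(90) | bus: BusRd
[3] P0: store L0 := 42 | P0:M(42), P1:I | bus: BusRdX
[4] P1: load  L0 | P0:O(42), P1:S(42) | bus: BusRd
[5] P0: load  L0 | P0:O(42), P1:S(42) | bus: none
[6] P0: load  L0 | P0:O(42), P1:S(42) | bus: none
[7] P1: load  L0 | P0:O(42), P1:S(42) | bus: none
[8] P0: load  L0 | P0:O(42), P1:S(42) | bus: none
[9] P0: load  L0 | P0:O(42), P1:S(42) | bus: none
[10] P0: load  L1 | P0:E(80), P1:I | bus: none
[11] P0: load  L0 | P0:O(42), P1:S(42) | bus: none
[12] P1: load  L0 | P0:O(42), P1:S(42) | bus: none
[13] P1: store L0 := 20 | P0:I, P1:M(20) | bus: BusUpgr,Flush
[14] P0: store L0 := 14 | P0:M(14), P1:I | bus: BusRdX,Flush
[15] P1: store L1 := 79 | P0:I, P1:M(79) | bus: BusRdX
[16] P0: load  L1 | P0:S(79), P1:O(79) | bus: BusRd
[17] P0: load  L1 | P0:S(79), P1:O(79) | bus: none
[18] P0: store L1 := 70 | P0:M(70), P1:I | bus: BusUpgr,Flush
[19] P0: load  L0 | P0:M(14), P1:I | bus: none
[20] P1: load  L0 | P0:O(14), P1:S(14) | bus: BusRd
[21] P1: store L1 := 75 | P0:I, P1:M(75) | bus: BusRdX,Flush
[22] P0: load  L0 | P0:O(14), P1:S(14) | bus: none
[23] P0: store L1 := 55 | P0:M(55), P1:I | bus: BusRdX,Flush
[24] P0: load  L1 | P0:M(55), P1:I | bus: none
[25] P0: load  L0 | P0:O(14), P1:S(14) | bus: none
[26] P1: load  L1 | P0:O(55), P1:S(55) | bus: BusRd
[27] P0: store L0 := 46 | P0:M(46), P1:I | bus: BusUpgr
[28] P1: store L1 := 37 | P0:I, P1:M(37) | bus: BusUpgr,Flush

memory[L1] = 55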